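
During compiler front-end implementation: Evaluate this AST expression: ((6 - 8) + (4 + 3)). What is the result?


Expression: ((6 - 8) + (4 + 3))
Evaluating step by step:
  6 - 8 = -2
  4 + 3 = 7
  -2 + 7 = 5
Result: 5

5


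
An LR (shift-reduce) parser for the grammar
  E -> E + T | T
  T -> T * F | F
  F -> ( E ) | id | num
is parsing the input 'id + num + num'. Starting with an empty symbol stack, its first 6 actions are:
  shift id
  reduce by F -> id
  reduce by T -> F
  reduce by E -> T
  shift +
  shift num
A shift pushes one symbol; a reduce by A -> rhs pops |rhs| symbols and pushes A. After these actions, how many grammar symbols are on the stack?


Tracking the symbol stack through each action:
  Action 1: shift 'id' : push -> stack = [id] (size 1)
  Action 2: reduce by F -> id : pop 1, push F -> stack = [F] (size 1)
  Action 3: reduce by T -> F : pop 1, push T -> stack = [T] (size 1)
  Action 4: reduce by E -> T : pop 1, push E -> stack = [E] (size 1)
  Action 5: shift '+' : push -> stack = [E, +] (size 2)
  Action 6: shift 'num' : push -> stack = [E, +, num] (size 3)
Final stack size: 3

3


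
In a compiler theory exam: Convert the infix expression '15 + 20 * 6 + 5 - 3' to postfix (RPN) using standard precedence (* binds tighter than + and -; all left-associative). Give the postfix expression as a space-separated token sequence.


Applying the shunting-yard algorithm:
  Operand 15 -> output
  Push '+' onto operator stack -> op-stack: [+]
  Operand 20 -> output
  Push '*' onto operator stack -> op-stack: [+, *]
  Operand 6 -> output
  See '+' (prec 1); top '*' (prec 2) >= it -> pop '*' to output
  See '+' (prec 1); top '+' (prec 1) >= it -> pop '+' to output
  Push '+' onto operator stack -> op-stack: [+]
  Operand 5 -> output
  See '-' (prec 1); top '+' (prec 1) >= it -> pop '+' to output
  Push '-' onto operator stack -> op-stack: [-]
  Operand 3 -> output
  End of input: pop '-' to output
Postfix result: 15 20 6 * + 5 + 3 -

15 20 6 * + 5 + 3 -


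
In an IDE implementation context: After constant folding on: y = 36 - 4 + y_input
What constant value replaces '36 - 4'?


Identifying constant sub-expression:
  Original: y = 36 - 4 + y_input
  36 and 4 are both compile-time constants
  Evaluating: 36 - 4 = 32
  After folding: y = 32 + y_input

32


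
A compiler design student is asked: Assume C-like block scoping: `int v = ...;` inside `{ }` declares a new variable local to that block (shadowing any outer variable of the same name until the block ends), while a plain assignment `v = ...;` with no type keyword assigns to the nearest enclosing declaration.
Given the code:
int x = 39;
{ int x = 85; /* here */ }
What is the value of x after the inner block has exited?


Analyzing scoping rules:
Outer scope: declares x = 39
Inner block: 'int x = 85;' declares a NEW x that shadows the outer one
When the block exits the inner x goes out of scope; the outer x was never modified -> 39
Result: 39

39


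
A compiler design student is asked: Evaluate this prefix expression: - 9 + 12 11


Parsing prefix expression: - 9 + 12 11
Step 1: Innermost operation '+ 12 11'
  12 + 11 = 23
Step 2: Outer operation '- 9 [23]'
  9 - 23 = -14

-14


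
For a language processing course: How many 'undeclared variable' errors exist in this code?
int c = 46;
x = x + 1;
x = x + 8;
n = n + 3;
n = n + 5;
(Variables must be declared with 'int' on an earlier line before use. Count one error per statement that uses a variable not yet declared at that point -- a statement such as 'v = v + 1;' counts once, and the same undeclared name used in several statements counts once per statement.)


Scanning code line by line:
  Line 1: declare 'c' -> declared = ['c']
  Line 2: use 'x' -> ERROR (undeclared)
  Line 3: use 'x' -> ERROR (undeclared)
  Line 4: use 'n' -> ERROR (undeclared)
  Line 5: use 'n' -> ERROR (undeclared)
Total undeclared variable errors: 4

4


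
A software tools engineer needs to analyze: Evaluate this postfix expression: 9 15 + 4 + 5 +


Processing tokens left to right:
Push 9, Push 15
Pop 9 and 15, compute 9 + 15 = 24, push 24
Push 4
Pop 24 and 4, compute 24 + 4 = 28, push 28
Push 5
Pop 28 and 5, compute 28 + 5 = 33, push 33
Stack result: 33

33


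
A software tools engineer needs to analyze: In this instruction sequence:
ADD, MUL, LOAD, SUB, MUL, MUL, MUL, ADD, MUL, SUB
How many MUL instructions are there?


Scanning instruction sequence for MUL:
  Position 1: ADD
  Position 2: MUL <- MATCH
  Position 3: LOAD
  Position 4: SUB
  Position 5: MUL <- MATCH
  Position 6: MUL <- MATCH
  Position 7: MUL <- MATCH
  Position 8: ADD
  Position 9: MUL <- MATCH
  Position 10: SUB
Matches at positions: [2, 5, 6, 7, 9]
Total MUL count: 5

5


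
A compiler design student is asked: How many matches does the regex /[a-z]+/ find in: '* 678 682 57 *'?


Pattern: /[a-z]+/ (identifiers)
Input: '* 678 682 57 *'
Scanning for matches:
Total matches: 0

0


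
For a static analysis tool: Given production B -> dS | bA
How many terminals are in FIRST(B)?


Production: B -> dS | bA
Examining each alternative for leading terminals:
  B -> dS : first terminal = 'd'
  B -> bA : first terminal = 'b'
FIRST(B) = {b, d}
Count: 2

2


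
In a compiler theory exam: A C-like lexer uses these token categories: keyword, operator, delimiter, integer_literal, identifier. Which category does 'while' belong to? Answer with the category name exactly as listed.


Token: 'while'
Checking categories:
  identifier: no
  integer_literal: no
  operator: no
  keyword: YES
  delimiter: no
Category: keyword

keyword


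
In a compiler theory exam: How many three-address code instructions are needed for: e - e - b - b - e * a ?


Expression: e - e - b - b - e * a
Generating three-address code (respecting * over +/- precedence):
  Instruction 1: t1 = e * a
  Instruction 2: t2 = e - e
  Instruction 3: t3 = t2 - b
  Instruction 4: t4 = t3 - b
  Instruction 5: t5 = t4 - t1
Total instructions: 5

5


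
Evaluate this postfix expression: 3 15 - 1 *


Processing tokens left to right:
Push 3, Push 15
Pop 3 and 15, compute 3 - 15 = -12, push -12
Push 1
Pop -12 and 1, compute -12 * 1 = -12, push -12
Stack result: -12

-12


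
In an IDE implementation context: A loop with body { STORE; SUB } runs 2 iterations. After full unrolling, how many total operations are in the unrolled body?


Loop body operations: STORE, SUB (2 ops per iteration)
Unrolling 2 iterations:
  Iteration 1: STORE, SUB (2 ops)
  Iteration 2: STORE, SUB (2 ops)
Total: 2 iterations * 2 ops/iter = 4 operations

4


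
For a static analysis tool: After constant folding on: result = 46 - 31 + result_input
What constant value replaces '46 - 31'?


Identifying constant sub-expression:
  Original: result = 46 - 31 + result_input
  46 and 31 are both compile-time constants
  Evaluating: 46 - 31 = 15
  After folding: result = 15 + result_input

15


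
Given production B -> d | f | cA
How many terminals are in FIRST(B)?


Production: B -> d | f | cA
Examining each alternative for leading terminals:
  B -> d : first terminal = 'd'
  B -> f : first terminal = 'f'
  B -> cA : first terminal = 'c'
FIRST(B) = {c, d, f}
Count: 3

3


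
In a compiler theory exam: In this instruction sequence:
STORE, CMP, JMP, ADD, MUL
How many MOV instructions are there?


Scanning instruction sequence for MOV:
  Position 1: STORE
  Position 2: CMP
  Position 3: JMP
  Position 4: ADD
  Position 5: MUL
Matches at positions: []
Total MOV count: 0

0


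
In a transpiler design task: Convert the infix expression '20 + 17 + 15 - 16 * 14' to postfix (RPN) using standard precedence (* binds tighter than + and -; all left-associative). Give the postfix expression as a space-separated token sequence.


Applying the shunting-yard algorithm:
  Operand 20 -> output
  Push '+' onto operator stack -> op-stack: [+]
  Operand 17 -> output
  See '+' (prec 1); top '+' (prec 1) >= it -> pop '+' to output
  Push '+' onto operator stack -> op-stack: [+]
  Operand 15 -> output
  See '-' (prec 1); top '+' (prec 1) >= it -> pop '+' to output
  Push '-' onto operator stack -> op-stack: [-]
  Operand 16 -> output
  Push '*' onto operator stack -> op-stack: [-, *]
  Operand 14 -> output
  End of input: pop '*' to output
  End of input: pop '-' to output
Postfix result: 20 17 + 15 + 16 14 * -

20 17 + 15 + 16 14 * -


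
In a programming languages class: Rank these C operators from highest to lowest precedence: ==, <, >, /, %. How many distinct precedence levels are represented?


Looking up precedence for each operator:
  == -> precedence 3
  < -> precedence 4
  > -> precedence 4
  / -> precedence 6
  % -> precedence 6
Sorted highest to lowest: /, %, <, >, ==
Distinct precedence values: [6, 4, 3]
Number of distinct levels: 3

3


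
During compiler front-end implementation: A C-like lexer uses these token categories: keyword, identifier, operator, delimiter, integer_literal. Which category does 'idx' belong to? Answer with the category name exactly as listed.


Token: 'idx'
Checking categories:
  identifier: YES
  integer_literal: no
  operator: no
  keyword: no
  delimiter: no
Category: identifier

identifier


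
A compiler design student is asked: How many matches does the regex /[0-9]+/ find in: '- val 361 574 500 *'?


Pattern: /[0-9]+/ (int literals)
Input: '- val 361 574 500 *'
Scanning for matches:
  Match 1: '361'
  Match 2: '574'
  Match 3: '500'
Total matches: 3

3


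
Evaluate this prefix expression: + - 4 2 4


Parsing prefix expression: + - 4 2 4
Step 1: Innermost operation '- 4 2'
  4 - 2 = 2
Step 2: Outer operation '+ [2] 4'
  2 + 4 = 6

6


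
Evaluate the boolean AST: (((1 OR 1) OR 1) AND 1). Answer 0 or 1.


Step 1: Evaluate inner node
  1 OR 1 = 1
Step 2: Evaluate next node
  1 OR 1 = 1
Step 3: Evaluate root node
  1 AND 1 = 1

1


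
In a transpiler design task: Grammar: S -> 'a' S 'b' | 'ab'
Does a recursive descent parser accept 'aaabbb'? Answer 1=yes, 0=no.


Grammar accepts strings of the form a^n b^n (n >= 1)
Word: 'aaabbb'
Counting: 3 a's and 3 b's
Check: 3 == 3? Yes
Derivation (S -> aSb applied 2 time(s), then S -> ab): S => aSb => aaSbb => aaabbb
Accepted

1


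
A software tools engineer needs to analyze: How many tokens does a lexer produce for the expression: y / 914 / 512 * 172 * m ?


Scanning 'y / 914 / 512 * 172 * m'
Token 1: 'y' -> identifier
Token 2: '/' -> operator
Token 3: '914' -> integer_literal
Token 4: '/' -> operator
Token 5: '512' -> integer_literal
Token 6: '*' -> operator
Token 7: '172' -> integer_literal
Token 8: '*' -> operator
Token 9: 'm' -> identifier
Total tokens: 9

9


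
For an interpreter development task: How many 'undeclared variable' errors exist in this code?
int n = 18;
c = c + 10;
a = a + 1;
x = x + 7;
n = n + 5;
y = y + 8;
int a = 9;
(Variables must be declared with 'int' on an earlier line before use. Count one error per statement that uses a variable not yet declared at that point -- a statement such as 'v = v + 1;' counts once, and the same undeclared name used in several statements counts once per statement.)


Scanning code line by line:
  Line 1: declare 'n' -> declared = ['n']
  Line 2: use 'c' -> ERROR (undeclared)
  Line 3: use 'a' -> ERROR (undeclared)
  Line 4: use 'x' -> ERROR (undeclared)
  Line 5: use 'n' -> OK (declared)
  Line 6: use 'y' -> ERROR (undeclared)
  Line 7: declare 'a' -> declared = ['a', 'n']
Total undeclared variable errors: 4

4


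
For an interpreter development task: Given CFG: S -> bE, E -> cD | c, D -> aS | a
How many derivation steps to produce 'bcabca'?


Grammar: S -> bE, E -> cD | c, D -> aS | a
Deriving 'bcabca':
Step 1: S -> bE => bE
Step 2: E -> cD => bcD
Step 3: D -> aS => bcaS
Step 4: S -> bE => bcabE
Step 5: E -> cD => bcabcD
Step 6: D -> a => bcabca
Total derivation steps: 6

6


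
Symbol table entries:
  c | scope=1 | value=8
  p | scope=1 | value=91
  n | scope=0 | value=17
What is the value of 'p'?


Searching symbol table for 'p':
  c | scope=1 | value=8
  p | scope=1 | value=91 <- MATCH
  n | scope=0 | value=17
Found 'p' at scope 1 with value 91

91


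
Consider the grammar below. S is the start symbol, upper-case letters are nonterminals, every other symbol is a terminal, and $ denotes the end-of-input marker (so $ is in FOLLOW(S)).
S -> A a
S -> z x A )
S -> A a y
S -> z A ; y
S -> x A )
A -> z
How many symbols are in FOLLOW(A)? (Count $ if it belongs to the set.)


S is the start symbol and does not occur in any rule body, so FOLLOW(S) = {$}.
Examining every occurrence of A in a rule body:
  S -> A a : A is followed by terminal 'a' -> add 'a'
  S -> z x A ) : A is followed by terminal ')' -> add ')'
  S -> A a y : A is followed by terminal 'a' -> add 'a' (already in the set)
  S -> z A ; y : A is followed by terminal ';' -> add ';'
  S -> x A ) : A is followed by terminal ')' -> add ')' (already in the set)
  A -> z : A does not occur in the body -> contributes nothing
FOLLOW(A) = {), ;, a}
Count: 3

3


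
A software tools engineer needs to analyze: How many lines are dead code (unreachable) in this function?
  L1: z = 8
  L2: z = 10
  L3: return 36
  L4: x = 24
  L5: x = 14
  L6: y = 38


Analyzing control flow:
  L1: reachable (before return)
  L2: reachable (before return)
  L3: reachable (return statement)
  L4: DEAD (after return at L3)
  L5: DEAD (after return at L3)
  L6: DEAD (after return at L3)
Return at L3, total lines = 6
Dead lines: L4 through L6
Count: 3

3


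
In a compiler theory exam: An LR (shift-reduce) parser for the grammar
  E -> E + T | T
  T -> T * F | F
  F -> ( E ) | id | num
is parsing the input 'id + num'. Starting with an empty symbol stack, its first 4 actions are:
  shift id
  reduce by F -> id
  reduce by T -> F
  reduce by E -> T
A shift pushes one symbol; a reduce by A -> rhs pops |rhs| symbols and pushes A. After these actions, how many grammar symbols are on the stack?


Tracking the symbol stack through each action:
  Action 1: shift 'id' : push -> stack = [id] (size 1)
  Action 2: reduce by F -> id : pop 1, push F -> stack = [F] (size 1)
  Action 3: reduce by T -> F : pop 1, push T -> stack = [T] (size 1)
  Action 4: reduce by E -> T : pop 1, push E -> stack = [E] (size 1)
Final stack size: 1

1


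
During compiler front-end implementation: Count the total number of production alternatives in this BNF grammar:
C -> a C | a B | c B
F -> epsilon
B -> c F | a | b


Counting alternatives per rule:
  C: 3 alternative(s)
  F: 1 alternative(s)
  B: 3 alternative(s)
Sum: 3 + 1 + 3 = 7

7


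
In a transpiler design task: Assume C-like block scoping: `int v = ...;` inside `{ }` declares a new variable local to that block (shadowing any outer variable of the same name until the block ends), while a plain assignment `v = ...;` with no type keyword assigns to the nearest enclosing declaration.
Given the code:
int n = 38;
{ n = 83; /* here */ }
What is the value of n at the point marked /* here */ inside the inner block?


Analyzing scoping rules:
Outer scope: declares n = 38
Inner block: 'n = 83;' has no type keyword, so it is an assignment to the outer n (no shadowing)
Inside the block, after the assignment -> 83
Result: 83

83


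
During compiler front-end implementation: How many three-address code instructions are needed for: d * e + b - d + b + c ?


Expression: d * e + b - d + b + c
Generating three-address code (respecting * over +/- precedence):
  Instruction 1: t1 = d * e
  Instruction 2: t2 = t1 + b
  Instruction 3: t3 = t2 - d
  Instruction 4: t4 = t3 + b
  Instruction 5: t5 = t4 + c
Total instructions: 5

5


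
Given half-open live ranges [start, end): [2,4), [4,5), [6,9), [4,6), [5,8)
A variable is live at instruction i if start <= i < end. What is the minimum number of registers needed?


Live ranges:
  Var0: [2, 4)
  Var1: [4, 5)
  Var2: [6, 9)
  Var3: [4, 6)
  Var4: [5, 8)
Sweep-line events (position, delta, active):
  pos=2 start -> active=1
  pos=4 end -> active=0
  pos=4 start -> active=1
  pos=4 start -> active=2
  pos=5 end -> active=1
  pos=5 start -> active=2
  pos=6 end -> active=1
  pos=6 start -> active=2
  pos=8 end -> active=1
  pos=9 end -> active=0
Maximum simultaneous active: 2
Minimum registers needed: 2

2


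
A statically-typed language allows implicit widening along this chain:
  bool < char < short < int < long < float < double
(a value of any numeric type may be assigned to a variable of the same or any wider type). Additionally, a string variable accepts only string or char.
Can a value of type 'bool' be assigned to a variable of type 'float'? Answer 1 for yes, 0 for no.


Target variable type: float
Source value type: bool
Numeric ranks: bool=0, float=5
Widening allowed iff rank(source) <= rank(target): 0 <= 5? Yes
Result: 1

1


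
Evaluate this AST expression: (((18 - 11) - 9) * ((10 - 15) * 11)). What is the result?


Expression: (((18 - 11) - 9) * ((10 - 15) * 11))
Evaluating step by step:
  18 - 11 = 7
  7 - 9 = -2
  10 - 15 = -5
  -5 * 11 = -55
  -2 * -55 = 110
Result: 110

110


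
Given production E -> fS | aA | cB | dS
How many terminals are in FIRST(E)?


Production: E -> fS | aA | cB | dS
Examining each alternative for leading terminals:
  E -> fS : first terminal = 'f'
  E -> aA : first terminal = 'a'
  E -> cB : first terminal = 'c'
  E -> dS : first terminal = 'd'
FIRST(E) = {a, c, d, f}
Count: 4

4


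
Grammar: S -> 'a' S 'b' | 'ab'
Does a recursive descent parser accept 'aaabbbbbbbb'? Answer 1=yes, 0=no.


Grammar accepts strings of the form a^n b^n (n >= 1)
Word: 'aaabbbbbbbb'
Counting: 3 a's and 8 b's
Check: 3 == 8? No
Mismatch: a-count != b-count
Rejected

0


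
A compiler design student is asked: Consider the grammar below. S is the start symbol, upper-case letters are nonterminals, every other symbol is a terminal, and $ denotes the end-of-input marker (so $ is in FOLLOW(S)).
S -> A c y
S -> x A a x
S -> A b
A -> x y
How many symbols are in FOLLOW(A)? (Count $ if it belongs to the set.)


S is the start symbol and does not occur in any rule body, so FOLLOW(S) = {$}.
Examining every occurrence of A in a rule body:
  S -> A c y : A is followed by terminal 'c' -> add 'c'
  S -> x A a x : A is followed by terminal 'a' -> add 'a'
  S -> A b : A is followed by terminal 'b' -> add 'b'
  A -> x y : A does not occur in the body -> contributes nothing
FOLLOW(A) = {a, b, c}
Count: 3

3


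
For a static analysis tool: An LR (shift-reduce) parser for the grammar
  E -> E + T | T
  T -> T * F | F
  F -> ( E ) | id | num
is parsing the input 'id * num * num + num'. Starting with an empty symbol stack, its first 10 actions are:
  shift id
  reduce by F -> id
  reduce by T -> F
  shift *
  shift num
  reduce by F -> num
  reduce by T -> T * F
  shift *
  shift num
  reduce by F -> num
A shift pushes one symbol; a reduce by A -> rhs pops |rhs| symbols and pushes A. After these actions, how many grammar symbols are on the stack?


Tracking the symbol stack through each action:
  Action 1: shift 'id' : push -> stack = [id] (size 1)
  Action 2: reduce by F -> id : pop 1, push F -> stack = [F] (size 1)
  Action 3: reduce by T -> F : pop 1, push T -> stack = [T] (size 1)
  Action 4: shift '*' : push -> stack = [T, *] (size 2)
  Action 5: shift 'num' : push -> stack = [T, *, num] (size 3)
  Action 6: reduce by F -> num : pop 1, push F -> stack = [T, *, F] (size 3)
  Action 7: reduce by T -> T * F : pop 3, push T -> stack = [T] (size 1)
  Action 8: shift '*' : push -> stack = [T, *] (size 2)
  Action 9: shift 'num' : push -> stack = [T, *, num] (size 3)
  Action 10: reduce by F -> num : pop 1, push F -> stack = [T, *, F] (size 3)
Final stack size: 3

3


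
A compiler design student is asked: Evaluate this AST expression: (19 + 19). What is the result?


Expression: (19 + 19)
Evaluating step by step:
  19 + 19 = 38
Result: 38

38


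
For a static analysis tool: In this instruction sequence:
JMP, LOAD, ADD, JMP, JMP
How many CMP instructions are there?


Scanning instruction sequence for CMP:
  Position 1: JMP
  Position 2: LOAD
  Position 3: ADD
  Position 4: JMP
  Position 5: JMP
Matches at positions: []
Total CMP count: 0

0


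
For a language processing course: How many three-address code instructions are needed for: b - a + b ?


Expression: b - a + b
Generating three-address code (respecting * over +/- precedence):
  Instruction 1: t1 = b - a
  Instruction 2: t2 = t1 + b
Total instructions: 2

2


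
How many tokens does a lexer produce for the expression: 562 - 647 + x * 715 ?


Scanning '562 - 647 + x * 715'
Token 1: '562' -> integer_literal
Token 2: '-' -> operator
Token 3: '647' -> integer_literal
Token 4: '+' -> operator
Token 5: 'x' -> identifier
Token 6: '*' -> operator
Token 7: '715' -> integer_literal
Total tokens: 7

7


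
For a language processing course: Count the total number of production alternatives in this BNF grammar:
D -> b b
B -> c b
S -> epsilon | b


Counting alternatives per rule:
  D: 1 alternative(s)
  B: 1 alternative(s)
  S: 2 alternative(s)
Sum: 1 + 1 + 2 = 4

4


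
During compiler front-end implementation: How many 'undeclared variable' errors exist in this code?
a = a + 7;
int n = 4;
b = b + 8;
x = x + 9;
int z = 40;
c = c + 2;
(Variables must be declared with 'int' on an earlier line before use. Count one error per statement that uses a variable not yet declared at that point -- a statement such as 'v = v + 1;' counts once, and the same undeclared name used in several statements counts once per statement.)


Scanning code line by line:
  Line 1: use 'a' -> ERROR (undeclared)
  Line 2: declare 'n' -> declared = ['n']
  Line 3: use 'b' -> ERROR (undeclared)
  Line 4: use 'x' -> ERROR (undeclared)
  Line 5: declare 'z' -> declared = ['n', 'z']
  Line 6: use 'c' -> ERROR (undeclared)
Total undeclared variable errors: 4

4


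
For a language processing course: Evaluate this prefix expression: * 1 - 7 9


Parsing prefix expression: * 1 - 7 9
Step 1: Innermost operation '- 7 9'
  7 - 9 = -2
Step 2: Outer operation '* 1 [-2]'
  1 * -2 = -2

-2


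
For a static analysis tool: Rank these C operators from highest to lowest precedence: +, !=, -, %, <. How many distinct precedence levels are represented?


Looking up precedence for each operator:
  + -> precedence 5
  != -> precedence 3
  - -> precedence 5
  % -> precedence 6
  < -> precedence 4
Sorted highest to lowest: %, +, -, <, !=
Distinct precedence values: [6, 5, 4, 3]
Number of distinct levels: 4

4


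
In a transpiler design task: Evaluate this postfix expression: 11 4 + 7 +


Processing tokens left to right:
Push 11, Push 4
Pop 11 and 4, compute 11 + 4 = 15, push 15
Push 7
Pop 15 and 7, compute 15 + 7 = 22, push 22
Stack result: 22

22


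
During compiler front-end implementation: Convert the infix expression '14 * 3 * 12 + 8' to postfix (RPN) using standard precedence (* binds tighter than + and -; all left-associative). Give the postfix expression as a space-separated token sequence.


Applying the shunting-yard algorithm:
  Operand 14 -> output
  Push '*' onto operator stack -> op-stack: [*]
  Operand 3 -> output
  See '*' (prec 2); top '*' (prec 2) >= it -> pop '*' to output
  Push '*' onto operator stack -> op-stack: [*]
  Operand 12 -> output
  See '+' (prec 1); top '*' (prec 2) >= it -> pop '*' to output
  Push '+' onto operator stack -> op-stack: [+]
  Operand 8 -> output
  End of input: pop '+' to output
Postfix result: 14 3 * 12 * 8 +

14 3 * 12 * 8 +


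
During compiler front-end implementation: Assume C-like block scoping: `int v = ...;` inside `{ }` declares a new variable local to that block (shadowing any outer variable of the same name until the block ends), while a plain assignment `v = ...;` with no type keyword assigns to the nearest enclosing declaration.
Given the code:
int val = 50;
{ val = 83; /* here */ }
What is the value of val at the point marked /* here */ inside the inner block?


Analyzing scoping rules:
Outer scope: declares val = 50
Inner block: 'val = 83;' has no type keyword, so it is an assignment to the outer val (no shadowing)
Inside the block, after the assignment -> 83
Result: 83

83


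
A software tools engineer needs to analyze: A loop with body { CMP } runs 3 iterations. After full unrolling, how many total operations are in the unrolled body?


Loop body operations: CMP (1 op per iteration)
Unrolling 3 iterations:
  Iteration 1: CMP (1 ops)
  Iteration 2: CMP (1 ops)
  Iteration 3: CMP (1 ops)
Total: 3 iterations * 1 ops/iter = 3 operations

3


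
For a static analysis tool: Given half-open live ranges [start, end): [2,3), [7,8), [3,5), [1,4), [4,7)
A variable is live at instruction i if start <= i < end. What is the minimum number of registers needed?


Live ranges:
  Var0: [2, 3)
  Var1: [7, 8)
  Var2: [3, 5)
  Var3: [1, 4)
  Var4: [4, 7)
Sweep-line events (position, delta, active):
  pos=1 start -> active=1
  pos=2 start -> active=2
  pos=3 end -> active=1
  pos=3 start -> active=2
  pos=4 end -> active=1
  pos=4 start -> active=2
  pos=5 end -> active=1
  pos=7 end -> active=0
  pos=7 start -> active=1
  pos=8 end -> active=0
Maximum simultaneous active: 2
Minimum registers needed: 2

2


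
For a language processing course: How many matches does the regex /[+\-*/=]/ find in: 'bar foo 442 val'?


Pattern: /[+\-*/=]/ (operators)
Input: 'bar foo 442 val'
Scanning for matches:
Total matches: 0

0


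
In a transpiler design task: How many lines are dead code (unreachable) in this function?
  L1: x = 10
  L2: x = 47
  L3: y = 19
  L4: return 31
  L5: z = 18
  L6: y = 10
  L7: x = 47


Analyzing control flow:
  L1: reachable (before return)
  L2: reachable (before return)
  L3: reachable (before return)
  L4: reachable (return statement)
  L5: DEAD (after return at L4)
  L6: DEAD (after return at L4)
  L7: DEAD (after return at L4)
Return at L4, total lines = 7
Dead lines: L5 through L7
Count: 3

3


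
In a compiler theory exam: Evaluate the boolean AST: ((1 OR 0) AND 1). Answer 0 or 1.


Step 1: Evaluate inner node
  1 OR 0 = 1
Step 2: Evaluate root node
  1 AND 1 = 1

1


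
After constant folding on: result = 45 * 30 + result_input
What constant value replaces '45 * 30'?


Identifying constant sub-expression:
  Original: result = 45 * 30 + result_input
  45 and 30 are both compile-time constants
  Evaluating: 45 * 30 = 1350
  After folding: result = 1350 + result_input

1350


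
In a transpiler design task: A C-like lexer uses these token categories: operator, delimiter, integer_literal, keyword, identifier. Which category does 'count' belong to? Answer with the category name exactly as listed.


Token: 'count'
Checking categories:
  identifier: YES
  integer_literal: no
  operator: no
  keyword: no
  delimiter: no
Category: identifier

identifier


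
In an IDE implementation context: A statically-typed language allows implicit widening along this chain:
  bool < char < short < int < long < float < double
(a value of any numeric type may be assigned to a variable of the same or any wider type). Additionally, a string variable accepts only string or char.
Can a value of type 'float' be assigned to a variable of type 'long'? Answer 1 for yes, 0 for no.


Target variable type: long
Source value type: float
Numeric ranks: float=5, long=4
Widening allowed iff rank(source) <= rank(target): 5 <= 4? No
Result: 0

0


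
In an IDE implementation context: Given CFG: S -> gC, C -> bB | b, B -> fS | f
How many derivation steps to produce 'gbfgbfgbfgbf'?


Grammar: S -> gC, C -> bB | b, B -> fS | f
Deriving 'gbfgbfgbfgbf':
Step 1: S -> gC => gC
Step 2: C -> bB => gbB
Step 3: B -> fS => gbfS
Step 4: S -> gC => gbfgC
Step 5: C -> bB => gbfgbB
Step 6: B -> fS => gbfgbfS
Step 7: S -> gC => gbfgbfgC
Step 8: C -> bB => gbfgbfgbB
Step 9: B -> fS => gbfgbfgbfS
Step 10: S -> gC => gbfgbfgbfgC
Step 11: C -> bB => gbfgbfgbfgbB
Step 12: B -> f => gbfgbfgbfgbf
Total derivation steps: 12

12


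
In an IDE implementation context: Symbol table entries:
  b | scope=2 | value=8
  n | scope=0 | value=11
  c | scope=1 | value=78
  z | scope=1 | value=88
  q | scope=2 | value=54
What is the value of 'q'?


Searching symbol table for 'q':
  b | scope=2 | value=8
  n | scope=0 | value=11
  c | scope=1 | value=78
  z | scope=1 | value=88
  q | scope=2 | value=54 <- MATCH
Found 'q' at scope 2 with value 54

54


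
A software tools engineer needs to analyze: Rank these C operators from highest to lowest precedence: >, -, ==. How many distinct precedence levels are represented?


Looking up precedence for each operator:
  > -> precedence 4
  - -> precedence 5
  == -> precedence 3
Sorted highest to lowest: -, >, ==
Distinct precedence values: [5, 4, 3]
Number of distinct levels: 3

3


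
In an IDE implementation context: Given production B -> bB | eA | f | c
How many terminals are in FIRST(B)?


Production: B -> bB | eA | f | c
Examining each alternative for leading terminals:
  B -> bB : first terminal = 'b'
  B -> eA : first terminal = 'e'
  B -> f : first terminal = 'f'
  B -> c : first terminal = 'c'
FIRST(B) = {b, c, e, f}
Count: 4

4


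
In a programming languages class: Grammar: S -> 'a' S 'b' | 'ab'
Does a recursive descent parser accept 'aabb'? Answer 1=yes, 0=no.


Grammar accepts strings of the form a^n b^n (n >= 1)
Word: 'aabb'
Counting: 2 a's and 2 b's
Check: 2 == 2? Yes
Derivation (S -> aSb applied 1 time(s), then S -> ab): S => aSb => aabb
Accepted

1


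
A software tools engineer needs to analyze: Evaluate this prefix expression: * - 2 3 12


Parsing prefix expression: * - 2 3 12
Step 1: Innermost operation '- 2 3'
  2 - 3 = -1
Step 2: Outer operation '* [-1] 12'
  -1 * 12 = -12

-12


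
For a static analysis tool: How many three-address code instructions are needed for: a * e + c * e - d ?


Expression: a * e + c * e - d
Generating three-address code (respecting * over +/- precedence):
  Instruction 1: t1 = a * e
  Instruction 2: t2 = c * e
  Instruction 3: t3 = t1 + t2
  Instruction 4: t4 = t3 - d
Total instructions: 4

4


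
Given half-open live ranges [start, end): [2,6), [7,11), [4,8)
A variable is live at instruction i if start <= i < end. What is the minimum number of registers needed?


Live ranges:
  Var0: [2, 6)
  Var1: [7, 11)
  Var2: [4, 8)
Sweep-line events (position, delta, active):
  pos=2 start -> active=1
  pos=4 start -> active=2
  pos=6 end -> active=1
  pos=7 start -> active=2
  pos=8 end -> active=1
  pos=11 end -> active=0
Maximum simultaneous active: 2
Minimum registers needed: 2

2


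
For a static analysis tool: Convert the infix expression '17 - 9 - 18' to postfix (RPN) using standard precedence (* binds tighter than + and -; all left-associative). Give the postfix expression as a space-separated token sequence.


Applying the shunting-yard algorithm:
  Operand 17 -> output
  Push '-' onto operator stack -> op-stack: [-]
  Operand 9 -> output
  See '-' (prec 1); top '-' (prec 1) >= it -> pop '-' to output
  Push '-' onto operator stack -> op-stack: [-]
  Operand 18 -> output
  End of input: pop '-' to output
Postfix result: 17 9 - 18 -

17 9 - 18 -


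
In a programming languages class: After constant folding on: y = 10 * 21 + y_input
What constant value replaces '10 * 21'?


Identifying constant sub-expression:
  Original: y = 10 * 21 + y_input
  10 and 21 are both compile-time constants
  Evaluating: 10 * 21 = 210
  After folding: y = 210 + y_input

210


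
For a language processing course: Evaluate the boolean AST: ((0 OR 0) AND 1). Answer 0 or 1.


Step 1: Evaluate inner node
  0 OR 0 = 0
Step 2: Evaluate root node
  0 AND 1 = 0

0


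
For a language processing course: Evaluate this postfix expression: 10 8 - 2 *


Processing tokens left to right:
Push 10, Push 8
Pop 10 and 8, compute 10 - 8 = 2, push 2
Push 2
Pop 2 and 2, compute 2 * 2 = 4, push 4
Stack result: 4

4


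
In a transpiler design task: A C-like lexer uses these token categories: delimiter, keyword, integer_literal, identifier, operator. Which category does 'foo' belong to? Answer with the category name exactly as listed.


Token: 'foo'
Checking categories:
  identifier: YES
  integer_literal: no
  operator: no
  keyword: no
  delimiter: no
Category: identifier

identifier


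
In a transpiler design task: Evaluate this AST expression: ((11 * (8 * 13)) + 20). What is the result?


Expression: ((11 * (8 * 13)) + 20)
Evaluating step by step:
  8 * 13 = 104
  11 * 104 = 1144
  1144 + 20 = 1164
Result: 1164

1164


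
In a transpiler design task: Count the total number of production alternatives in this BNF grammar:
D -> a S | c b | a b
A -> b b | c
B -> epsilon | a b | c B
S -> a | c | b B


Counting alternatives per rule:
  D: 3 alternative(s)
  A: 2 alternative(s)
  B: 3 alternative(s)
  S: 3 alternative(s)
Sum: 3 + 2 + 3 + 3 = 11

11


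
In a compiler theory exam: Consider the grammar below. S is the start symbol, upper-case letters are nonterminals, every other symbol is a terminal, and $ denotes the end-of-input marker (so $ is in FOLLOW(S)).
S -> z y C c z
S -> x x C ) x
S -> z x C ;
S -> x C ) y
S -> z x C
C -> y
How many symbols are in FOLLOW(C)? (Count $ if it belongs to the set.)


S is the start symbol and does not occur in any rule body, so FOLLOW(S) = {$}.
Examining every occurrence of C in a rule body:
  S -> z y C c z : C is followed by terminal 'c' -> add 'c'
  S -> x x C ) x : C is followed by terminal ')' -> add ')'
  S -> z x C ; : C is followed by terminal ';' -> add ';'
  S -> x C ) y : C is followed by terminal ')' -> add ')' (already in the set)
  S -> z x C : C is at the right end -> add FOLLOW(S) = {$}
  C -> y : C does not occur in the body -> contributes nothing
FOLLOW(C) = {), ;, c, $}
Count: 4

4


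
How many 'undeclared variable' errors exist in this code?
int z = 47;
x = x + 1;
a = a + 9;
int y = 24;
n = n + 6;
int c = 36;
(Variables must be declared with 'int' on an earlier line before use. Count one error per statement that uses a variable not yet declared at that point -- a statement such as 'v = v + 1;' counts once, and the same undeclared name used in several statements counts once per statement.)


Scanning code line by line:
  Line 1: declare 'z' -> declared = ['z']
  Line 2: use 'x' -> ERROR (undeclared)
  Line 3: use 'a' -> ERROR (undeclared)
  Line 4: declare 'y' -> declared = ['y', 'z']
  Line 5: use 'n' -> ERROR (undeclared)
  Line 6: declare 'c' -> declared = ['c', 'y', 'z']
Total undeclared variable errors: 3

3


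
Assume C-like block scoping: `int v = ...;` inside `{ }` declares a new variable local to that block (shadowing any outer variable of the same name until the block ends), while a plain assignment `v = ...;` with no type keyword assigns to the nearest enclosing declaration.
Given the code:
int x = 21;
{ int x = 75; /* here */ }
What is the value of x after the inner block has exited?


Analyzing scoping rules:
Outer scope: declares x = 21
Inner block: 'int x = 75;' declares a NEW x that shadows the outer one
When the block exits the inner x goes out of scope; the outer x was never modified -> 21
Result: 21

21


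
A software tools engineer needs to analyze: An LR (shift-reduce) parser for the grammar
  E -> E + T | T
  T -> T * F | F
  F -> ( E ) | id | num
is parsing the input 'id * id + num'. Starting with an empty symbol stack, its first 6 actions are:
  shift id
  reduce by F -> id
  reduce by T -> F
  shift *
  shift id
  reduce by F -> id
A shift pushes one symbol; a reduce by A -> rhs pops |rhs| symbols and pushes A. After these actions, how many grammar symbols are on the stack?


Tracking the symbol stack through each action:
  Action 1: shift 'id' : push -> stack = [id] (size 1)
  Action 2: reduce by F -> id : pop 1, push F -> stack = [F] (size 1)
  Action 3: reduce by T -> F : pop 1, push T -> stack = [T] (size 1)
  Action 4: shift '*' : push -> stack = [T, *] (size 2)
  Action 5: shift 'id' : push -> stack = [T, *, id] (size 3)
  Action 6: reduce by F -> id : pop 1, push F -> stack = [T, *, F] (size 3)
Final stack size: 3

3


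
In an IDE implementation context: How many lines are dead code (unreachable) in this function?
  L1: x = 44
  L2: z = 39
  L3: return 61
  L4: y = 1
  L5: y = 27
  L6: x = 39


Analyzing control flow:
  L1: reachable (before return)
  L2: reachable (before return)
  L3: reachable (return statement)
  L4: DEAD (after return at L3)
  L5: DEAD (after return at L3)
  L6: DEAD (after return at L3)
Return at L3, total lines = 6
Dead lines: L4 through L6
Count: 3

3


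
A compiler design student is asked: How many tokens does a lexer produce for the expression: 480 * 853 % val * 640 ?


Scanning '480 * 853 % val * 640'
Token 1: '480' -> integer_literal
Token 2: '*' -> operator
Token 3: '853' -> integer_literal
Token 4: '%' -> operator
Token 5: 'val' -> identifier
Token 6: '*' -> operator
Token 7: '640' -> integer_literal
Total tokens: 7

7


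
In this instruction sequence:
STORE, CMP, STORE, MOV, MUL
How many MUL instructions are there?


Scanning instruction sequence for MUL:
  Position 1: STORE
  Position 2: CMP
  Position 3: STORE
  Position 4: MOV
  Position 5: MUL <- MATCH
Matches at positions: [5]
Total MUL count: 1

1


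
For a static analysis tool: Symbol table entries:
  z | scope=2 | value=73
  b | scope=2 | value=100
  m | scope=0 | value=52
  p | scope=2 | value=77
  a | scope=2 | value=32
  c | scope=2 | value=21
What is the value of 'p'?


Searching symbol table for 'p':
  z | scope=2 | value=73
  b | scope=2 | value=100
  m | scope=0 | value=52
  p | scope=2 | value=77 <- MATCH
  a | scope=2 | value=32
  c | scope=2 | value=21
Found 'p' at scope 2 with value 77

77


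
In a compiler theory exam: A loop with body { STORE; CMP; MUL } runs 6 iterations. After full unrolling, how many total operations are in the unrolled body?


Loop body operations: STORE, CMP, MUL (3 ops per iteration)
Unrolling 6 iterations:
  Iteration 1: STORE, CMP, MUL (3 ops)
  Iteration 2: STORE, CMP, MUL (3 ops)
  Iteration 3: STORE, CMP, MUL (3 ops)
  Iteration 4: STORE, CMP, MUL (3 ops)
  Iteration 5: STORE, CMP, MUL (3 ops)
  Iteration 6: STORE, CMP, MUL (3 ops)
Total: 6 iterations * 3 ops/iter = 18 operations

18


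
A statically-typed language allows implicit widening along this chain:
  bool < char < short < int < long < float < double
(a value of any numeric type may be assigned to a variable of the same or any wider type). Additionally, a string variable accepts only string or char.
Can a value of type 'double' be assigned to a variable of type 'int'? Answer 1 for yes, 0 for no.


Target variable type: int
Source value type: double
Numeric ranks: double=6, int=3
Widening allowed iff rank(source) <= rank(target): 6 <= 3? No
Result: 0

0


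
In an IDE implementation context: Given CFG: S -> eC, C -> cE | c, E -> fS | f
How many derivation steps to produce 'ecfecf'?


Grammar: S -> eC, C -> cE | c, E -> fS | f
Deriving 'ecfecf':
Step 1: S -> eC => eC
Step 2: C -> cE => ecE
Step 3: E -> fS => ecfS
Step 4: S -> eC => ecfeC
Step 5: C -> cE => ecfecE
Step 6: E -> f => ecfecf
Total derivation steps: 6

6


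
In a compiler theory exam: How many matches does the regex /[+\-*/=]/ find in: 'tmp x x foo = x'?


Pattern: /[+\-*/=]/ (operators)
Input: 'tmp x x foo = x'
Scanning for matches:
  Match 1: '='
Total matches: 1

1


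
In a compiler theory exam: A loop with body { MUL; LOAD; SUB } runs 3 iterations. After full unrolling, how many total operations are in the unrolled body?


Loop body operations: MUL, LOAD, SUB (3 ops per iteration)
Unrolling 3 iterations:
  Iteration 1: MUL, LOAD, SUB (3 ops)
  Iteration 2: MUL, LOAD, SUB (3 ops)
  Iteration 3: MUL, LOAD, SUB (3 ops)
Total: 3 iterations * 3 ops/iter = 9 operations

9


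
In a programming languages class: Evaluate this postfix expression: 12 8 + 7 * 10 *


Processing tokens left to right:
Push 12, Push 8
Pop 12 and 8, compute 12 + 8 = 20, push 20
Push 7
Pop 20 and 7, compute 20 * 7 = 140, push 140
Push 10
Pop 140 and 10, compute 140 * 10 = 1400, push 1400
Stack result: 1400

1400
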